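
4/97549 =4/97549 = 0.00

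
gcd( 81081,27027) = 27027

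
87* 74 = 6438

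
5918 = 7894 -1976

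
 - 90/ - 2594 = 45/1297 = 0.03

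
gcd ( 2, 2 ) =2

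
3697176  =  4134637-437461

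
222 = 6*37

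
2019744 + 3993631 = 6013375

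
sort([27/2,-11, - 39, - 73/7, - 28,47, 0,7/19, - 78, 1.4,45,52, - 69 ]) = [ - 78, -69, - 39, - 28, - 11, - 73/7 , 0,7/19, 1.4,27/2,45,47,  52] 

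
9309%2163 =657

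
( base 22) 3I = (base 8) 124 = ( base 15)59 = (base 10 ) 84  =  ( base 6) 220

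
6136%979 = 262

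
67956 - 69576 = -1620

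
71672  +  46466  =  118138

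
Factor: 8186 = 2^1*4093^1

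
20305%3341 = 259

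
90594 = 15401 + 75193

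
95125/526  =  95125/526 = 180.85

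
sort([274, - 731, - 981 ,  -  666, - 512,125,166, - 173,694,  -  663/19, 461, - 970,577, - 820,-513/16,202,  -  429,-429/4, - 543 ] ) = [ - 981, - 970,-820,  -  731, -666,  -  543, - 512, - 429, - 173,-429/4, - 663/19, -513/16,  125,166,202,274, 461,577, 694] 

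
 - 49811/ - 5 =49811/5= 9962.20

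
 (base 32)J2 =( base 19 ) 1d2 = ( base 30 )KA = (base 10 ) 610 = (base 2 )1001100010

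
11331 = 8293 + 3038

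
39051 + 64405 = 103456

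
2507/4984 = 2507/4984 = 0.50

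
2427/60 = 809/20 = 40.45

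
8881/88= 100 + 81/88 = 100.92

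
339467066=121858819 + 217608247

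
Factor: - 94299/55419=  - 7^( - 2)*13^( -1)*17^1*29^(- 1)* 43^2  =  - 31433/18473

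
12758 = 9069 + 3689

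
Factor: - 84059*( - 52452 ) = 4409062668 = 2^2*3^2*31^1*47^1*84059^1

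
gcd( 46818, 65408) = 2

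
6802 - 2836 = 3966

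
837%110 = 67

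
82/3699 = 82/3699 = 0.02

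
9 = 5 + 4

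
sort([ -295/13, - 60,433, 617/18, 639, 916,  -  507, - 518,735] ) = [ - 518, - 507,-60, - 295/13, 617/18, 433,639, 735,916]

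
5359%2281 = 797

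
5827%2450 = 927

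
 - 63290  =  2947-66237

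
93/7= 13+2/7 = 13.29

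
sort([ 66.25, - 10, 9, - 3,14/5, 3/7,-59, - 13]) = [ - 59 , - 13, - 10,- 3,3/7 , 14/5, 9,66.25]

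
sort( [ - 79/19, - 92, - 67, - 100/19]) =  [  -  92, - 67, - 100/19, - 79/19]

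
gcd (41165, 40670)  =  5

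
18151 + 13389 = 31540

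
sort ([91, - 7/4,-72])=[ - 72, - 7/4, 91 ] 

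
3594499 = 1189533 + 2404966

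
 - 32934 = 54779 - 87713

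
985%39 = 10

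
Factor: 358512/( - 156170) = -264/115 = - 2^3*3^1*5^(-1 )*11^1*23^( - 1 ) 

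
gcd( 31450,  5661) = 629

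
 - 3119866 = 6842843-9962709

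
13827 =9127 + 4700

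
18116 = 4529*4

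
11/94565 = 11/94565 = 0.00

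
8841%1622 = 731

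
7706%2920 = 1866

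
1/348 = 1/348 = 0.00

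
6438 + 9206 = 15644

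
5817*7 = 40719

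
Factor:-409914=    - 2^1*3^3*7591^1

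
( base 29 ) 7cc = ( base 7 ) 24133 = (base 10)6247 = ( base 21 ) E3A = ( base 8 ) 14147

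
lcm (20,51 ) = 1020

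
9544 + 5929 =15473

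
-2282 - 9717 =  - 11999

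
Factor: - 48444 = -2^2*3^1*11^1*367^1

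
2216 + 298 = 2514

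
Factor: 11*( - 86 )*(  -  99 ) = 93654 = 2^1*3^2*11^2*43^1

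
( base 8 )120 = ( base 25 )35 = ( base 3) 2222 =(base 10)80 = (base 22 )3E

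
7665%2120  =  1305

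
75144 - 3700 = 71444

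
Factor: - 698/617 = - 2^1*349^1*617^( - 1)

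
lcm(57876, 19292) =57876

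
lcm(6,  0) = 0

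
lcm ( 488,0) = 0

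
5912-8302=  - 2390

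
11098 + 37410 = 48508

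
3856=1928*2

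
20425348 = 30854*662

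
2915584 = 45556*64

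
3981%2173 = 1808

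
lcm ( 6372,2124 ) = 6372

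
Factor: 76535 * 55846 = 2^1*5^1*7^1 * 3989^1*15307^1  =  4274173610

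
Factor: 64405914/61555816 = 2^( - 2 ) * 3^1 * 7^( - 1)*107^(  -  1)*10273^( - 1 )*10734319^1 = 32202957/30777908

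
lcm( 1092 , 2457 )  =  9828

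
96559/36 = 96559/36 =2682.19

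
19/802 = 19/802 = 0.02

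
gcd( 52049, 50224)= 73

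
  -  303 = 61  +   -364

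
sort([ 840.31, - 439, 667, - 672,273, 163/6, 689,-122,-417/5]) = [ - 672, - 439,-122, - 417/5, 163/6, 273,667,689,840.31 ]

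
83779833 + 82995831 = 166775664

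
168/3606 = 28/601 = 0.05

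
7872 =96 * 82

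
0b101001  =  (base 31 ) 1A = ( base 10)41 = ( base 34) 17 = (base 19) 23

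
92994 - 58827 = 34167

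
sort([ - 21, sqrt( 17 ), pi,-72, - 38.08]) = [ - 72 , - 38.08, - 21, pi, sqrt( 17)]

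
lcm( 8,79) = 632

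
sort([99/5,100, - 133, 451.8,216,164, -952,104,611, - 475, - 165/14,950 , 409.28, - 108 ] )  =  [  -  952, - 475 ,-133, - 108, - 165/14, 99/5, 100, 104,164,216,409.28,451.8,  611 , 950 ] 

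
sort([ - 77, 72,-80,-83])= [ - 83, - 80, - 77, 72] 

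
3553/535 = 3553/535= 6.64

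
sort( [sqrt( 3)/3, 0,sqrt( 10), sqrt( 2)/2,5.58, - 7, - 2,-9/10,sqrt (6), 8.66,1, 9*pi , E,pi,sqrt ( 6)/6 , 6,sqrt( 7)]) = [ - 7, - 2,-9/10,0,sqrt(6 )/6, sqrt(3) /3,sqrt( 2 )/2,1, sqrt(6 ),sqrt ( 7 ),E,pi,sqrt( 10 ), 5.58,6,8.66, 9*pi ]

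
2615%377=353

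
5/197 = 5/197 = 0.03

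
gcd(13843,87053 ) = 1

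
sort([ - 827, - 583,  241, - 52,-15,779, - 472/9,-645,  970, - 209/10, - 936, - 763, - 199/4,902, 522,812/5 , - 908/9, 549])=[ - 936, - 827, - 763,-645, - 583, -908/9, - 472/9, - 52, - 199/4, - 209/10, - 15,  812/5,  241,522, 549,  779,  902,970]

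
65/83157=65/83157= 0.00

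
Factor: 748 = 2^2*11^1*17^1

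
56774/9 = 56774/9 = 6308.22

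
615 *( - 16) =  - 9840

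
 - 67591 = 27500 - 95091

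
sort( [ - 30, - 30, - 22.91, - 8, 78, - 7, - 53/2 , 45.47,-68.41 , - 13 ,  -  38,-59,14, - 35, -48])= [  -  68.41, - 59,- 48, - 38, - 35, - 30 ,-30, - 53/2, - 22.91 , - 13, - 8,  -  7,  14,45.47, 78]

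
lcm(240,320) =960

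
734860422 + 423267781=1158128203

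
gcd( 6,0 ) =6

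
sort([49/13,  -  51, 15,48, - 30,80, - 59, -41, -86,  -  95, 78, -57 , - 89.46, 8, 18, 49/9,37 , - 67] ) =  [ - 95, - 89.46, - 86, - 67, - 59, - 57, - 51, - 41, - 30,49/13,  49/9, 8, 15, 18,37,48, 78, 80] 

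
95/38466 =95/38466 = 0.00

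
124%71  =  53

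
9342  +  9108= 18450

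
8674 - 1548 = 7126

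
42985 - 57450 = - 14465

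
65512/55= 1191+7/55 =1191.13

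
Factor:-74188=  - 2^2*17^1 * 1091^1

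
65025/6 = 21675/2 = 10837.50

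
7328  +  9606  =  16934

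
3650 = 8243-4593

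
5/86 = 5/86 = 0.06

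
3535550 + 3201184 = 6736734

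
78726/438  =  179 + 54/73= 179.74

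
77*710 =54670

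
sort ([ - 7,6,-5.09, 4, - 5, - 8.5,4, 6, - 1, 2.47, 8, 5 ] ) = [ - 8.5, - 7, - 5.09, - 5 ,-1,2.47, 4, 4,  5, 6,6,8] 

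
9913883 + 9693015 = 19606898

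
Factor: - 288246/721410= - 5^ ( - 1 )*7^1 * 139^ (- 1 )*173^( - 1)*6863^1 = -  48041/120235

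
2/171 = 2/171 = 0.01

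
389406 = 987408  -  598002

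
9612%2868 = 1008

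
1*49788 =49788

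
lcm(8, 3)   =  24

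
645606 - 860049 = - 214443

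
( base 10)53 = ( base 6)125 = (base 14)3b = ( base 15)38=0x35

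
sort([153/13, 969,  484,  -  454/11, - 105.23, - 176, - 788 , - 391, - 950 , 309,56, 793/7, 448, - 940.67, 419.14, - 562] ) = [-950, - 940.67, - 788, - 562, - 391, - 176, - 105.23, - 454/11,153/13, 56,793/7, 309,419.14,448,484,969] 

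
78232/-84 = - 2794/3=-931.33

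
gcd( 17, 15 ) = 1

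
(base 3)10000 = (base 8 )121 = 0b1010001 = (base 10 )81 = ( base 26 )33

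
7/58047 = 7/58047 = 0.00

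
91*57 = 5187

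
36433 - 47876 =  - 11443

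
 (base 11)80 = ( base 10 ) 88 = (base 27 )37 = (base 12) 74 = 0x58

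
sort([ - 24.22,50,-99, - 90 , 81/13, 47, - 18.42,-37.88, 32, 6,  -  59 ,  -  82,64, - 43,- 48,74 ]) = [-99, -90, - 82, - 59, - 48,  -  43, - 37.88, - 24.22, - 18.42,  6,81/13 , 32,47, 50, 64, 74]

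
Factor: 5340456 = 2^3*3^2*11^2*613^1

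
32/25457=32/25457  =  0.00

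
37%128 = 37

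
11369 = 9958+1411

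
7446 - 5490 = 1956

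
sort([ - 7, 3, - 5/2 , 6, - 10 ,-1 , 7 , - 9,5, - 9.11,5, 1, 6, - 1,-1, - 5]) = [-10 , - 9.11, - 9 , - 7, - 5,-5/2, - 1 , - 1,  -  1,  1,3 , 5,5,  6 , 6, 7 ]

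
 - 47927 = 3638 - 51565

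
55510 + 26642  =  82152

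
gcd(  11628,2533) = 17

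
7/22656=7/22656  =  0.00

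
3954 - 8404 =-4450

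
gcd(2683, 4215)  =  1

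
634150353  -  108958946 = 525191407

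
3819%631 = 33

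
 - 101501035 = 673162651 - 774663686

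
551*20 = 11020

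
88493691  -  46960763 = 41532928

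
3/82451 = 3/82451  =  0.00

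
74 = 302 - 228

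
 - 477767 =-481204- - 3437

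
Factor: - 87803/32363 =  - 32363^( - 1 )*87803^1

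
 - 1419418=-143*9926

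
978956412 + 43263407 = 1022219819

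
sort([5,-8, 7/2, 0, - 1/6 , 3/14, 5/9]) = [-8,-1/6,0, 3/14,5/9, 7/2,5] 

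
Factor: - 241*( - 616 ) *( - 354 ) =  - 52553424  =  - 2^4 *3^1*7^1*11^1*59^1* 241^1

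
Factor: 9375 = 3^1*5^5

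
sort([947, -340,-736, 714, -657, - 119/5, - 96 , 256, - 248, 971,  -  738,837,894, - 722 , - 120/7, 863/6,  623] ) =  [ - 738, - 736 , - 722,-657, - 340, - 248, - 96, - 119/5 ,  -  120/7, 863/6, 256, 623,714,837, 894,  947,971 ]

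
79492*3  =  238476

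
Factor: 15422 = 2^1*11^1*701^1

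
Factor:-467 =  - 467^1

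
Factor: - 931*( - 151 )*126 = 17713206 = 2^1*3^2* 7^3 * 19^1*151^1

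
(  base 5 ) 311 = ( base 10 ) 81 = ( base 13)63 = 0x51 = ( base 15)56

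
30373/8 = 3796+5/8 = 3796.62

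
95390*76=7249640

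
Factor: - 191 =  - 191^1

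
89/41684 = 89/41684= 0.00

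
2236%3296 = 2236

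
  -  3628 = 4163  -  7791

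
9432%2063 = 1180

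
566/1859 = 566/1859 = 0.30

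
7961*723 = 5755803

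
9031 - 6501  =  2530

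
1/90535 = 1/90535= 0.00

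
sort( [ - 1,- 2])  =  [ - 2, - 1 ]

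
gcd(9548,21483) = 2387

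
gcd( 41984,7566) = 2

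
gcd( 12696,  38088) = 12696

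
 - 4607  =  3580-8187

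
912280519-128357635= 783922884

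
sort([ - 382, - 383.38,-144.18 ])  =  [-383.38,-382, - 144.18]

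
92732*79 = 7325828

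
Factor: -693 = -3^2*7^1 * 11^1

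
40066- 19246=20820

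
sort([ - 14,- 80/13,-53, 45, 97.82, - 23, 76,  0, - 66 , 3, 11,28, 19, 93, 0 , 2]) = [ - 66  , - 53, - 23, - 14, - 80/13,0,0, 2, 3,  11, 19,28,45,  76, 93,  97.82]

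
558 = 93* 6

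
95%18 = 5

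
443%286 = 157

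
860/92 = 215/23=9.35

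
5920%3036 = 2884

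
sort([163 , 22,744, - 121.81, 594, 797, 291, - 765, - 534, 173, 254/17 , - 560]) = [ - 765, - 560, - 534,- 121.81 , 254/17, 22 , 163, 173,  291 , 594,744,797] 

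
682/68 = 10 + 1/34 = 10.03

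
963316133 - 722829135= 240486998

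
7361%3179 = 1003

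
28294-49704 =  -21410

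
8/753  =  8/753 = 0.01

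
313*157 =49141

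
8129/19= 427 + 16/19 = 427.84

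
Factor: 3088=2^4*193^1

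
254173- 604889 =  - 350716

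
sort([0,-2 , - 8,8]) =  [ - 8,-2,0, 8]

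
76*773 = 58748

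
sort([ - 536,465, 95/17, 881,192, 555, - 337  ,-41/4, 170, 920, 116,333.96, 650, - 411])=[ - 536,-411, - 337, - 41/4, 95/17,116, 170, 192, 333.96,  465, 555,650,881,920 ] 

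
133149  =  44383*3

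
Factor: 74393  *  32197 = 11^2 * 2927^1*6763^1 = 2395231421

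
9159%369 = 303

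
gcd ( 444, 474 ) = 6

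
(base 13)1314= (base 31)2PO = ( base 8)5241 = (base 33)2GF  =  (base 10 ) 2721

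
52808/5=52808/5 = 10561.60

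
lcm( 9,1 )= 9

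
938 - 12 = 926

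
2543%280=23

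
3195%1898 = 1297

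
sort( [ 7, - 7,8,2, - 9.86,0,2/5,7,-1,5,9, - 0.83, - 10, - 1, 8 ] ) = [-10, - 9.86,-7,-1, - 1, - 0.83, 0,2/5 , 2,5,7, 7, 8,8,9] 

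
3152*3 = 9456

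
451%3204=451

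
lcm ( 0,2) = 0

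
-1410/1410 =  - 1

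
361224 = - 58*( - 6228)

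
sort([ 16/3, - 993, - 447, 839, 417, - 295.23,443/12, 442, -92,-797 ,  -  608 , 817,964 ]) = [ - 993, - 797, - 608, - 447, - 295.23 , - 92, 16/3, 443/12, 417,442, 817 , 839, 964 ]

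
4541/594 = 7+383/594 = 7.64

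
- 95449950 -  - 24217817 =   -  71232133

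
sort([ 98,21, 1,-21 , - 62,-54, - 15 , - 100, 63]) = [ - 100,  -  62,  -  54,-21,  -  15,  1,21, 63,98 ] 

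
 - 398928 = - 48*8311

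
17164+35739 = 52903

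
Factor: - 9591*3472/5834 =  - 2^3*3^1*7^1*23^1*31^1*139^1*2917^( - 1)=- 16649976/2917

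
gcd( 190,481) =1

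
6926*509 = 3525334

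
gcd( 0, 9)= 9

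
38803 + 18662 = 57465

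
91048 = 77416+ 13632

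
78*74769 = 5831982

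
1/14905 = 1/14905  =  0.00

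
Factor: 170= 2^1*5^1*17^1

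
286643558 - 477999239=- 191355681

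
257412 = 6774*38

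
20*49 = 980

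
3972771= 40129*99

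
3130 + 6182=9312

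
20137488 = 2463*8176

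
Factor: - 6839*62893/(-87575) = 5^( - 2)* 7^1 * 31^( - 1)*109^1 * 113^( - 1)*577^1*977^1 =430125227/87575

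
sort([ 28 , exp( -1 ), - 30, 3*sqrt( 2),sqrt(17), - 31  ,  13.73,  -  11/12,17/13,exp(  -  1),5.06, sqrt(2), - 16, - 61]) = [ - 61, - 31, - 30,  -  16,-11/12,  exp( - 1),exp(  -  1),  17/13,sqrt(2),sqrt(17 ) , 3* sqrt( 2) , 5.06,13.73,28]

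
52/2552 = 13/638 = 0.02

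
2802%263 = 172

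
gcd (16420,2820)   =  20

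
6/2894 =3/1447=   0.00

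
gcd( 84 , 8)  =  4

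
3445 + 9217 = 12662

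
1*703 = 703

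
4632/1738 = 2316/869=2.67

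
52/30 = 1+11/15 = 1.73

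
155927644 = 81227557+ 74700087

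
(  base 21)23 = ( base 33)1c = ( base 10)45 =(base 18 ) 29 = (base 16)2d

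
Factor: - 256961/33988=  - 2^ ( -2) *29^( - 1)*877^1 = -  877/116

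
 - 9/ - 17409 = 3/5803 = 0.00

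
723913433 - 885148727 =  - 161235294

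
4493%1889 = 715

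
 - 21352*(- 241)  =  5145832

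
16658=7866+8792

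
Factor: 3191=3191^1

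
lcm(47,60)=2820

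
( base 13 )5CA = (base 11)83A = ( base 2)1111110011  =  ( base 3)1101110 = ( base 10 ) 1011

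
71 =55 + 16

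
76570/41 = 1867 + 23/41 = 1867.56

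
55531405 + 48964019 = 104495424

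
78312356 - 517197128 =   -  438884772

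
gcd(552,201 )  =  3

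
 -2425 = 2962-5387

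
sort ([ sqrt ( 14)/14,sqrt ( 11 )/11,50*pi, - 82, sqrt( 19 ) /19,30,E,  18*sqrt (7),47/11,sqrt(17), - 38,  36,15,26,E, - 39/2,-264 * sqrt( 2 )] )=[-264*sqrt( 2), - 82,- 38,-39/2, sqrt(19)/19, sqrt ( 14) /14, sqrt( 11)/11,E,E,sqrt( 17 ) , 47/11, 15, 26,30,36,18*sqrt(7),50*pi]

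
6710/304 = 22 + 11/152 = 22.07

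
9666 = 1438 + 8228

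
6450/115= 56+ 2/23 = 56.09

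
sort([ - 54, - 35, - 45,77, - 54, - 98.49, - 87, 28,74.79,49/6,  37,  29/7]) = [ - 98.49, - 87, - 54, - 54, - 45,- 35,  29/7, 49/6,28, 37, 74.79, 77]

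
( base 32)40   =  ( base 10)128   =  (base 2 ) 10000000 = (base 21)62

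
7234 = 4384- - 2850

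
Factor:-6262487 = -7^1*11^1*81331^1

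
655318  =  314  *2087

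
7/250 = 7/250 = 0.03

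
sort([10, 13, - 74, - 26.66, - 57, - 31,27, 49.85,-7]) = [-74, - 57,- 31,-26.66,  -  7, 10, 13, 27,  49.85 ]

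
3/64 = 3/64 = 0.05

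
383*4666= 1787078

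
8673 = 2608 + 6065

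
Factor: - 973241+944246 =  - 28995 = - 3^1*5^1* 1933^1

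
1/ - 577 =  - 1 + 576/577 = - 0.00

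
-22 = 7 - 29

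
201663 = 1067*189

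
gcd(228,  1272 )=12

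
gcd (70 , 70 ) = 70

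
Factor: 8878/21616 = 23/56  =  2^( - 3 )*7^( - 1 ) * 23^1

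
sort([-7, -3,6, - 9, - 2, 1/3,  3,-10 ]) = [-10, - 9, - 7,-3,  -  2,  1/3, 3, 6]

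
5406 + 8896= 14302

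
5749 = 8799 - 3050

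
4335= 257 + 4078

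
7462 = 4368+3094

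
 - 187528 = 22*( - 8524)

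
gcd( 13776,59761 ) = 1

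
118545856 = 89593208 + 28952648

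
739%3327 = 739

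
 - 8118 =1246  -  9364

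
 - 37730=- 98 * 385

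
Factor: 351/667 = 3^3*13^1* 23^( - 1 )*29^( - 1 ) 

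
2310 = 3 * 770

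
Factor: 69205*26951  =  5^1*13841^1*26951^1  =  1865143955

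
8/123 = 8/123 = 0.07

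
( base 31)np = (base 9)1010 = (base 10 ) 738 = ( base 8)1342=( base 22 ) 1BC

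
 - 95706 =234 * ( - 409 )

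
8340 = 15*556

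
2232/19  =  2232/19=117.47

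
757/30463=757/30463 = 0.02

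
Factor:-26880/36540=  - 64/87  =  - 2^6*3^( - 1 ) * 29^(-1 ) 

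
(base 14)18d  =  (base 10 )321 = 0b101000001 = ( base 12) 229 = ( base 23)dm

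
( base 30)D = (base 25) D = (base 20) d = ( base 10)13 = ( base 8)15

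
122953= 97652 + 25301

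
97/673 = 97/673 = 0.14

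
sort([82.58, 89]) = [82.58, 89 ]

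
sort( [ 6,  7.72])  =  [ 6,7.72]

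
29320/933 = 29320/933 = 31.43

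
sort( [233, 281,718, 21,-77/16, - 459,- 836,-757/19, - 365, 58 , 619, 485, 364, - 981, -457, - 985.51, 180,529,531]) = [ - 985.51, -981,-836,- 459, - 457 , - 365,-757/19,-77/16, 21, 58,180, 233, 281, 364, 485, 529,531, 619, 718 ]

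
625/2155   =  125/431 = 0.29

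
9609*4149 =39867741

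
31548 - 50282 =-18734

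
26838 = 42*639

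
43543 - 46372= - 2829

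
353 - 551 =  - 198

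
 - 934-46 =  - 980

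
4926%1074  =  630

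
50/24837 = 50/24837 = 0.00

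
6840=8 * 855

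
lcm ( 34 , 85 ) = 170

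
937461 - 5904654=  - 4967193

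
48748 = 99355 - 50607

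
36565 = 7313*5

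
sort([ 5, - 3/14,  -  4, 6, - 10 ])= [ - 10,-4,-3/14, 5, 6]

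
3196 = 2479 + 717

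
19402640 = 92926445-73523805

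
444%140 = 24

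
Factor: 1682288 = 2^4 * 105143^1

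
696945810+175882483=872828293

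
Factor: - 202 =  - 2^1*101^1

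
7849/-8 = - 982 + 7/8=-981.12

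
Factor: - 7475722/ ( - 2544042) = 3^( - 1)*43^1*86927^1*424007^(-1) = 3737861/1272021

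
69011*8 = 552088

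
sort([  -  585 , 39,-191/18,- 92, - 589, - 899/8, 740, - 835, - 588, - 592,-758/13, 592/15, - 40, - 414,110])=[ - 835,- 592,-589, - 588, - 585,-414,-899/8, - 92, - 758/13, - 40 , -191/18, 39, 592/15, 110, 740 ] 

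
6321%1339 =965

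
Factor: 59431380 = 2^2*3^1*5^1*990523^1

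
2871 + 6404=9275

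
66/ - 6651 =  - 22/2217 = - 0.01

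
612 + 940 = 1552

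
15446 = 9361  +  6085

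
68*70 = 4760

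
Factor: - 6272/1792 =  - 7/2= - 2^( - 1 )*7^1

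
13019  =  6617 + 6402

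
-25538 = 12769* ( - 2) 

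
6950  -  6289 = 661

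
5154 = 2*2577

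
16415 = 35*469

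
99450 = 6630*15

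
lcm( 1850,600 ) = 22200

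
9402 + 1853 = 11255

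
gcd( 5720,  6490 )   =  110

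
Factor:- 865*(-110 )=2^1* 5^2*11^1* 173^1 = 95150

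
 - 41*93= - 3813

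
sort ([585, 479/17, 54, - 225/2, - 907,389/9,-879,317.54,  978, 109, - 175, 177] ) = [ - 907,-879, - 175 , - 225/2 , 479/17, 389/9,54, 109,177,317.54 , 585, 978] 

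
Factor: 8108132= 2^2 * 2027033^1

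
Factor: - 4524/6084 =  - 3^( - 1 )*13^(-1)* 29^1   =  - 29/39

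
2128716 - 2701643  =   - 572927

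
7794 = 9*866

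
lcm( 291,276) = 26772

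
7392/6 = 1232=1232.00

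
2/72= 1/36 = 0.03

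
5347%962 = 537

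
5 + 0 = 5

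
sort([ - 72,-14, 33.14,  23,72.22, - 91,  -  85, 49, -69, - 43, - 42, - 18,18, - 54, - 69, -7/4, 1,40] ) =[- 91, -85,  -  72, - 69,  -  69, - 54, - 43,  -  42, - 18, - 14 , - 7/4,1 , 18,23,33.14, 40,  49,72.22 ]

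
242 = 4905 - 4663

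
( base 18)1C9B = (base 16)26A5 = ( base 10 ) 9893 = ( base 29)BM4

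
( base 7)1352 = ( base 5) 4102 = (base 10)527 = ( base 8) 1017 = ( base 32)GF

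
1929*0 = 0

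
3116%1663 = 1453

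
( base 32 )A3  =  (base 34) 9h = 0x143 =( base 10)323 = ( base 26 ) CB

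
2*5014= 10028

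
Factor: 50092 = 2^2*7^1 * 1789^1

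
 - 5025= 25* ( - 201 ) 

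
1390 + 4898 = 6288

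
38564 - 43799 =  - 5235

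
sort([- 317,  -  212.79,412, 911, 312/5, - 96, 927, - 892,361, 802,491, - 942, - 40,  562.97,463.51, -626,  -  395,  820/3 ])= [-942,-892, - 626, - 395 ,  -  317,-212.79,-96, - 40, 312/5, 820/3,361,  412, 463.51, 491, 562.97, 802,  911, 927 ] 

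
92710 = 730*127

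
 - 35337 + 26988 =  - 8349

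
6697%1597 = 309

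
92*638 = 58696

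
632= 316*2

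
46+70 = 116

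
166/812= 83/406=0.20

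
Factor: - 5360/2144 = -5/2= -2^(  -  1)  *5^1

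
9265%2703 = 1156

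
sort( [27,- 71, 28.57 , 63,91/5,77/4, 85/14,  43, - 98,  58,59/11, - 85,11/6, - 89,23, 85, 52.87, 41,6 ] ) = [-98, - 89, - 85, - 71,  11/6,59/11, 6, 85/14,91/5,77/4,  23,27,  28.57,41,43,52.87, 58,  63,85]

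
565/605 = 113/121 = 0.93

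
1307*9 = 11763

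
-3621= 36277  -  39898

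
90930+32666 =123596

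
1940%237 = 44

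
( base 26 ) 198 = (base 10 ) 918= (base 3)1021000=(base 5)12133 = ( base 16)396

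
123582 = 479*258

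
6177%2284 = 1609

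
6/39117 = 2/13039= 0.00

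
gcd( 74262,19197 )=3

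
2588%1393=1195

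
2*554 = 1108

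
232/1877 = 232/1877 = 0.12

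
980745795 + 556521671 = 1537267466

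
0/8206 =0 =0.00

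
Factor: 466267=466267^1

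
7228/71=7228/71 = 101.80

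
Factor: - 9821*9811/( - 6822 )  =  2^( - 1)*3^(  -  2)*7^1*  23^1*61^1*379^( - 1 )*9811^1 = 96353831/6822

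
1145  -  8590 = - 7445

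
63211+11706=74917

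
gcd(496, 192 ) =16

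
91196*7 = 638372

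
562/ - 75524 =-281/37762 =- 0.01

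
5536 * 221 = 1223456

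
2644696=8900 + 2635796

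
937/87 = 10  +  67/87 = 10.77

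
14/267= 14/267= 0.05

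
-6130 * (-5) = 30650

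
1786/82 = 893/41 = 21.78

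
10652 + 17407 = 28059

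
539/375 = 539/375  =  1.44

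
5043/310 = 16 + 83/310 =16.27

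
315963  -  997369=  - 681406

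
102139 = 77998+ 24141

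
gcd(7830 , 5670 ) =270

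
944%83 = 31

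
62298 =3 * 20766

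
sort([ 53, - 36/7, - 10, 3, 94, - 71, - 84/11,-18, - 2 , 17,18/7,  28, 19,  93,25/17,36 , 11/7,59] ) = [  -  71, - 18, - 10, - 84/11, - 36/7, - 2, 25/17,11/7 , 18/7, 3, 17,19,28, 36,53, 59, 93,94 ]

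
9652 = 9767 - 115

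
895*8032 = 7188640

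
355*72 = 25560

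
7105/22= 322+21/22= 322.95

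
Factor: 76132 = 2^2*7^1*2719^1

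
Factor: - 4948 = - 2^2*1237^1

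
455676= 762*598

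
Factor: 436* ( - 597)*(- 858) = 2^3*3^2*11^1*13^1*109^1*199^1=   223330536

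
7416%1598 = 1024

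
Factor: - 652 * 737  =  -480524 = - 2^2* 11^1 * 67^1 * 163^1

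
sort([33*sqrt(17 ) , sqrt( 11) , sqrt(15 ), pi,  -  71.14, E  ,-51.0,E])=[  -  71.14,-51.0,E, E,  pi,sqrt(11), sqrt( 15), 33 * sqrt ( 17) ]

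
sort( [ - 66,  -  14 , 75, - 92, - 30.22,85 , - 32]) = [ - 92, - 66,  -  32, - 30.22 , - 14 , 75, 85 ]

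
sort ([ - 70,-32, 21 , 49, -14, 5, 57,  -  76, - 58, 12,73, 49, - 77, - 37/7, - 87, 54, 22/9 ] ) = [ - 87,  -  77, -76,-70 , - 58, - 32, - 14, -37/7, 22/9, 5, 12, 21, 49, 49,54,57,73 ]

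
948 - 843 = 105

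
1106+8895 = 10001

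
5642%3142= 2500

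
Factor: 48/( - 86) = - 24/43=-2^3*3^1 * 43^( - 1) 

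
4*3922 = 15688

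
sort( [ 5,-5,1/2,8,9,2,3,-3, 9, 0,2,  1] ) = [ - 5, -3,0,  1/2,  1, 2 , 2,3,  5, 8, 9, 9 ]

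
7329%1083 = 831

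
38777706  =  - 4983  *( - 7782)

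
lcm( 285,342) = 1710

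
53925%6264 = 3813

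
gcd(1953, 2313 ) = 9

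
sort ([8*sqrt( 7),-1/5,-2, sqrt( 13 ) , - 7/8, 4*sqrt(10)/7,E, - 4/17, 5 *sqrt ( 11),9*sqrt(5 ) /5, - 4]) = [ - 4, - 2, - 7/8,-4/17, - 1/5, 4*sqrt( 10)/7 , E, sqrt(13), 9*sqrt (5) /5, 5*sqrt(11 ), 8 *sqrt(7) ] 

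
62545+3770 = 66315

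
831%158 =41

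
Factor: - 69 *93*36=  - 2^2 * 3^4*23^1*31^1 = - 231012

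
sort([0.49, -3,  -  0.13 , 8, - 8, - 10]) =[ - 10, - 8, - 3, - 0.13 , 0.49,  8 ]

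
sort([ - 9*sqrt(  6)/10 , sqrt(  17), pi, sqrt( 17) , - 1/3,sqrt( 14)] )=[ - 9*sqrt(6 )/10, - 1/3 , pi , sqrt( 14 ),sqrt (17),sqrt( 17)]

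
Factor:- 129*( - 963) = 3^3  *  43^1 * 107^1 = 124227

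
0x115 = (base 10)277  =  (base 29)9g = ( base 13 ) 184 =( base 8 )425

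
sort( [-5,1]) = [ - 5,1] 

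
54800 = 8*6850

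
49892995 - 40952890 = 8940105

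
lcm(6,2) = 6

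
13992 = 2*6996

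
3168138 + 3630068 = 6798206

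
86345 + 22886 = 109231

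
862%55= 37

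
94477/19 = 94477/19 = 4972.47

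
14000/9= 1555 + 5/9  =  1555.56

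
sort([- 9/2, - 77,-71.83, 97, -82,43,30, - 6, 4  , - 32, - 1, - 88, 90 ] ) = [ - 88 , - 82, - 77, - 71.83, - 32,-6,-9/2,-1,4 , 30, 43, 90, 97 ]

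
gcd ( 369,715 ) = 1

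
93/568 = 93/568 =0.16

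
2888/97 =29 + 75/97 = 29.77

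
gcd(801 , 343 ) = 1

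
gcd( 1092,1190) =14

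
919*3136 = 2881984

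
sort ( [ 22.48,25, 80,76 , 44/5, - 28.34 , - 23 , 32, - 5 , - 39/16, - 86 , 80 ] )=[ - 86 , - 28.34,-23,  -  5, - 39/16,  44/5,  22.48,  25,32,76,80,80] 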